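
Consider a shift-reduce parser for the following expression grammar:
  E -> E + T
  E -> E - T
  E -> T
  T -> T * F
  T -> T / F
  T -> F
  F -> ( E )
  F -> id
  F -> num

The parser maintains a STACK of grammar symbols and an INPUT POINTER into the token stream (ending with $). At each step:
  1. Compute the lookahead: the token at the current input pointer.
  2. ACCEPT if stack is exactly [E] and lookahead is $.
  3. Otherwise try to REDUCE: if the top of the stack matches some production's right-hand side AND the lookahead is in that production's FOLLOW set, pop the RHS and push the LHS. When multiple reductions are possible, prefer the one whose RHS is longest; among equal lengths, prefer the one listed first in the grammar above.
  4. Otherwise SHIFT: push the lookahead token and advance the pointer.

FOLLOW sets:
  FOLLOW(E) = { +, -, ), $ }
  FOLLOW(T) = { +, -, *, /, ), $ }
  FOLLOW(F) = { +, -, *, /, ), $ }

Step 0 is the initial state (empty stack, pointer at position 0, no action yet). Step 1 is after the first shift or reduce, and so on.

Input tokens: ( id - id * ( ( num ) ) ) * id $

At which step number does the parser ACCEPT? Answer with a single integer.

Step 1: shift (. Stack=[(] ptr=1 lookahead=id remaining=[id - id * ( ( num ) ) ) * id $]
Step 2: shift id. Stack=[( id] ptr=2 lookahead=- remaining=[- id * ( ( num ) ) ) * id $]
Step 3: reduce F->id. Stack=[( F] ptr=2 lookahead=- remaining=[- id * ( ( num ) ) ) * id $]
Step 4: reduce T->F. Stack=[( T] ptr=2 lookahead=- remaining=[- id * ( ( num ) ) ) * id $]
Step 5: reduce E->T. Stack=[( E] ptr=2 lookahead=- remaining=[- id * ( ( num ) ) ) * id $]
Step 6: shift -. Stack=[( E -] ptr=3 lookahead=id remaining=[id * ( ( num ) ) ) * id $]
Step 7: shift id. Stack=[( E - id] ptr=4 lookahead=* remaining=[* ( ( num ) ) ) * id $]
Step 8: reduce F->id. Stack=[( E - F] ptr=4 lookahead=* remaining=[* ( ( num ) ) ) * id $]
Step 9: reduce T->F. Stack=[( E - T] ptr=4 lookahead=* remaining=[* ( ( num ) ) ) * id $]
Step 10: shift *. Stack=[( E - T *] ptr=5 lookahead=( remaining=[( ( num ) ) ) * id $]
Step 11: shift (. Stack=[( E - T * (] ptr=6 lookahead=( remaining=[( num ) ) ) * id $]
Step 12: shift (. Stack=[( E - T * ( (] ptr=7 lookahead=num remaining=[num ) ) ) * id $]
Step 13: shift num. Stack=[( E - T * ( ( num] ptr=8 lookahead=) remaining=[) ) ) * id $]
Step 14: reduce F->num. Stack=[( E - T * ( ( F] ptr=8 lookahead=) remaining=[) ) ) * id $]
Step 15: reduce T->F. Stack=[( E - T * ( ( T] ptr=8 lookahead=) remaining=[) ) ) * id $]
Step 16: reduce E->T. Stack=[( E - T * ( ( E] ptr=8 lookahead=) remaining=[) ) ) * id $]
Step 17: shift ). Stack=[( E - T * ( ( E )] ptr=9 lookahead=) remaining=[) ) * id $]
Step 18: reduce F->( E ). Stack=[( E - T * ( F] ptr=9 lookahead=) remaining=[) ) * id $]
Step 19: reduce T->F. Stack=[( E - T * ( T] ptr=9 lookahead=) remaining=[) ) * id $]
Step 20: reduce E->T. Stack=[( E - T * ( E] ptr=9 lookahead=) remaining=[) ) * id $]
Step 21: shift ). Stack=[( E - T * ( E )] ptr=10 lookahead=) remaining=[) * id $]
Step 22: reduce F->( E ). Stack=[( E - T * F] ptr=10 lookahead=) remaining=[) * id $]
Step 23: reduce T->T * F. Stack=[( E - T] ptr=10 lookahead=) remaining=[) * id $]
Step 24: reduce E->E - T. Stack=[( E] ptr=10 lookahead=) remaining=[) * id $]
Step 25: shift ). Stack=[( E )] ptr=11 lookahead=* remaining=[* id $]
Step 26: reduce F->( E ). Stack=[F] ptr=11 lookahead=* remaining=[* id $]
Step 27: reduce T->F. Stack=[T] ptr=11 lookahead=* remaining=[* id $]
Step 28: shift *. Stack=[T *] ptr=12 lookahead=id remaining=[id $]
Step 29: shift id. Stack=[T * id] ptr=13 lookahead=$ remaining=[$]
Step 30: reduce F->id. Stack=[T * F] ptr=13 lookahead=$ remaining=[$]
Step 31: reduce T->T * F. Stack=[T] ptr=13 lookahead=$ remaining=[$]
Step 32: reduce E->T. Stack=[E] ptr=13 lookahead=$ remaining=[$]
Step 33: accept. Stack=[E] ptr=13 lookahead=$ remaining=[$]

Answer: 33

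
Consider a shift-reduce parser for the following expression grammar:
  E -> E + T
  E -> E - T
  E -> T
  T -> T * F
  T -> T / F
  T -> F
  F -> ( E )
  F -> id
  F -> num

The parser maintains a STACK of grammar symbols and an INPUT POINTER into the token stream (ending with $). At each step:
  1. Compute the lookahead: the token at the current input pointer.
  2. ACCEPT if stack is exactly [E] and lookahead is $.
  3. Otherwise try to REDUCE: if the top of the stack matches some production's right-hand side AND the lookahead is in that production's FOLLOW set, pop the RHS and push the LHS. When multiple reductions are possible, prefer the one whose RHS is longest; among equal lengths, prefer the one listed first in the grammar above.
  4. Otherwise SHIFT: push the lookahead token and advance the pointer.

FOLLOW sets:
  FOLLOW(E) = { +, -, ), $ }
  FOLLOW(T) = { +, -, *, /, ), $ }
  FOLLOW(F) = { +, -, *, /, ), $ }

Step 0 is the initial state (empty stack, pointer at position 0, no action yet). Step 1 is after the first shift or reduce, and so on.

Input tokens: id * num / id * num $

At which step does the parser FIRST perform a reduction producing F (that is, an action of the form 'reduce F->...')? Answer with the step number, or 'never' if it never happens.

Step 1: shift id. Stack=[id] ptr=1 lookahead=* remaining=[* num / id * num $]
Step 2: reduce F->id. Stack=[F] ptr=1 lookahead=* remaining=[* num / id * num $]

Answer: 2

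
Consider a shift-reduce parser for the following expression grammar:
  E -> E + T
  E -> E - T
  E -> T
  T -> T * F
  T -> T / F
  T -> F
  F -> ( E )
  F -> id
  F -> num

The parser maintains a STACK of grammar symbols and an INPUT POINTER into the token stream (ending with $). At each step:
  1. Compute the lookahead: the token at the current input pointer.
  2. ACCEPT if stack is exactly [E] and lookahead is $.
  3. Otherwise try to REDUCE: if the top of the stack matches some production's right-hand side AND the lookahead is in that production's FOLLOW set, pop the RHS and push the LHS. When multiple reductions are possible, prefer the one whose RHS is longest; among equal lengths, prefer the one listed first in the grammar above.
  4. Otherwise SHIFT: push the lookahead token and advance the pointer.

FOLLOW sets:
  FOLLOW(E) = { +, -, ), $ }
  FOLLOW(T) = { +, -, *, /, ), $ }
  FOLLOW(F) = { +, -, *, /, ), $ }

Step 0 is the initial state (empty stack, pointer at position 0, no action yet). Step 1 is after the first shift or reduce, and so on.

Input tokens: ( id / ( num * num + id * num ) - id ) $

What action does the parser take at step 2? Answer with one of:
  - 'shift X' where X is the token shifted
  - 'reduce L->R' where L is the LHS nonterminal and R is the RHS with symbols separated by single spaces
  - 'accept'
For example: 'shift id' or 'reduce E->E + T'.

Answer: shift id

Derivation:
Step 1: shift (. Stack=[(] ptr=1 lookahead=id remaining=[id / ( num * num + id * num ) - id ) $]
Step 2: shift id. Stack=[( id] ptr=2 lookahead=/ remaining=[/ ( num * num + id * num ) - id ) $]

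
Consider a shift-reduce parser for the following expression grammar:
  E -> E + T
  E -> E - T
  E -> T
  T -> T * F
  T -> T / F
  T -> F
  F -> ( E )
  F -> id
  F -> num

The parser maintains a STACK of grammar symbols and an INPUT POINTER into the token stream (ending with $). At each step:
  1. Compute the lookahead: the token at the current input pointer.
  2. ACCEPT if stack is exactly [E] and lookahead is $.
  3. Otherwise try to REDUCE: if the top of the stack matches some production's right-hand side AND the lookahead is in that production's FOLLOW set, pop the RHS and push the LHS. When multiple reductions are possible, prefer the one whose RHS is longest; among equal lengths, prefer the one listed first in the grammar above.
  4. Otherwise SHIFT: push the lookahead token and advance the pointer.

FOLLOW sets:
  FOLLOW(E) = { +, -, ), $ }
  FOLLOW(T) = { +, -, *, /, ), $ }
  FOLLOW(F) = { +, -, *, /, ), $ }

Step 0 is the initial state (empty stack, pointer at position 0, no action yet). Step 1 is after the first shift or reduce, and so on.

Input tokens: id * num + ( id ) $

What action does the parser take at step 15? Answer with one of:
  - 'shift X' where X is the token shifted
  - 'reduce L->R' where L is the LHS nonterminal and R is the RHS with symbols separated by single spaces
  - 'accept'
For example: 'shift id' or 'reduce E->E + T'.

Step 1: shift id. Stack=[id] ptr=1 lookahead=* remaining=[* num + ( id ) $]
Step 2: reduce F->id. Stack=[F] ptr=1 lookahead=* remaining=[* num + ( id ) $]
Step 3: reduce T->F. Stack=[T] ptr=1 lookahead=* remaining=[* num + ( id ) $]
Step 4: shift *. Stack=[T *] ptr=2 lookahead=num remaining=[num + ( id ) $]
Step 5: shift num. Stack=[T * num] ptr=3 lookahead=+ remaining=[+ ( id ) $]
Step 6: reduce F->num. Stack=[T * F] ptr=3 lookahead=+ remaining=[+ ( id ) $]
Step 7: reduce T->T * F. Stack=[T] ptr=3 lookahead=+ remaining=[+ ( id ) $]
Step 8: reduce E->T. Stack=[E] ptr=3 lookahead=+ remaining=[+ ( id ) $]
Step 9: shift +. Stack=[E +] ptr=4 lookahead=( remaining=[( id ) $]
Step 10: shift (. Stack=[E + (] ptr=5 lookahead=id remaining=[id ) $]
Step 11: shift id. Stack=[E + ( id] ptr=6 lookahead=) remaining=[) $]
Step 12: reduce F->id. Stack=[E + ( F] ptr=6 lookahead=) remaining=[) $]
Step 13: reduce T->F. Stack=[E + ( T] ptr=6 lookahead=) remaining=[) $]
Step 14: reduce E->T. Stack=[E + ( E] ptr=6 lookahead=) remaining=[) $]
Step 15: shift ). Stack=[E + ( E )] ptr=7 lookahead=$ remaining=[$]

Answer: shift )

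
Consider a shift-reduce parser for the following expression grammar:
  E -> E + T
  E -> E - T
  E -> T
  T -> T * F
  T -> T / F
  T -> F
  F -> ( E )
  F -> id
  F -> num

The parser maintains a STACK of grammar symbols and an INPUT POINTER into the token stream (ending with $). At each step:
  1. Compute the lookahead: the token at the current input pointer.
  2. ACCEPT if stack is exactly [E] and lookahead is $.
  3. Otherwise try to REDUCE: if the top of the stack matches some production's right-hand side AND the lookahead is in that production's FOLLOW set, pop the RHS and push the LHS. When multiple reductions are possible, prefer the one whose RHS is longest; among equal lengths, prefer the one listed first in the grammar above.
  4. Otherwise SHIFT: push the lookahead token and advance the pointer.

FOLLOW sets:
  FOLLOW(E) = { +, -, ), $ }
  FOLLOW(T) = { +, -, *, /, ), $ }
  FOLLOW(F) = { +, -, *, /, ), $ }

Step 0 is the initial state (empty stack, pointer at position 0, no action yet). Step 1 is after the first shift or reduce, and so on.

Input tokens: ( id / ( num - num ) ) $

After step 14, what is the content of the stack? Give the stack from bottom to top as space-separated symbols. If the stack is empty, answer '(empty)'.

Step 1: shift (. Stack=[(] ptr=1 lookahead=id remaining=[id / ( num - num ) ) $]
Step 2: shift id. Stack=[( id] ptr=2 lookahead=/ remaining=[/ ( num - num ) ) $]
Step 3: reduce F->id. Stack=[( F] ptr=2 lookahead=/ remaining=[/ ( num - num ) ) $]
Step 4: reduce T->F. Stack=[( T] ptr=2 lookahead=/ remaining=[/ ( num - num ) ) $]
Step 5: shift /. Stack=[( T /] ptr=3 lookahead=( remaining=[( num - num ) ) $]
Step 6: shift (. Stack=[( T / (] ptr=4 lookahead=num remaining=[num - num ) ) $]
Step 7: shift num. Stack=[( T / ( num] ptr=5 lookahead=- remaining=[- num ) ) $]
Step 8: reduce F->num. Stack=[( T / ( F] ptr=5 lookahead=- remaining=[- num ) ) $]
Step 9: reduce T->F. Stack=[( T / ( T] ptr=5 lookahead=- remaining=[- num ) ) $]
Step 10: reduce E->T. Stack=[( T / ( E] ptr=5 lookahead=- remaining=[- num ) ) $]
Step 11: shift -. Stack=[( T / ( E -] ptr=6 lookahead=num remaining=[num ) ) $]
Step 12: shift num. Stack=[( T / ( E - num] ptr=7 lookahead=) remaining=[) ) $]
Step 13: reduce F->num. Stack=[( T / ( E - F] ptr=7 lookahead=) remaining=[) ) $]
Step 14: reduce T->F. Stack=[( T / ( E - T] ptr=7 lookahead=) remaining=[) ) $]

Answer: ( T / ( E - T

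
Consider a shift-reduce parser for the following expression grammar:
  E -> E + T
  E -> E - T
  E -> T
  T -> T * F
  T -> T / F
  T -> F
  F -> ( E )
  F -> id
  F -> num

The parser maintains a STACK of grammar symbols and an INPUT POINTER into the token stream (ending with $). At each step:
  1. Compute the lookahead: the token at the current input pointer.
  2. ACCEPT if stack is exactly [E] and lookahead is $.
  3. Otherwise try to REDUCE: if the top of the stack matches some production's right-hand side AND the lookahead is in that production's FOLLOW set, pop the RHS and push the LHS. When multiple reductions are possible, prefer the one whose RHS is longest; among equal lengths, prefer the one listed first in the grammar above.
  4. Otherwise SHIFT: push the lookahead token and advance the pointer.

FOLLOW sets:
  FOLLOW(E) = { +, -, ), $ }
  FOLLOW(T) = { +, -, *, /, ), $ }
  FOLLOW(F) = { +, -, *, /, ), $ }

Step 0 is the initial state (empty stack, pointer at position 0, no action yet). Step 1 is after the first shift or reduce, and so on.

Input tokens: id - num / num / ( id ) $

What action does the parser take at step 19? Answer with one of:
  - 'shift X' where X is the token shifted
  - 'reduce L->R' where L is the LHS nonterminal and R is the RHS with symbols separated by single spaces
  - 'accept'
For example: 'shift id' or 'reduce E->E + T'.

Step 1: shift id. Stack=[id] ptr=1 lookahead=- remaining=[- num / num / ( id ) $]
Step 2: reduce F->id. Stack=[F] ptr=1 lookahead=- remaining=[- num / num / ( id ) $]
Step 3: reduce T->F. Stack=[T] ptr=1 lookahead=- remaining=[- num / num / ( id ) $]
Step 4: reduce E->T. Stack=[E] ptr=1 lookahead=- remaining=[- num / num / ( id ) $]
Step 5: shift -. Stack=[E -] ptr=2 lookahead=num remaining=[num / num / ( id ) $]
Step 6: shift num. Stack=[E - num] ptr=3 lookahead=/ remaining=[/ num / ( id ) $]
Step 7: reduce F->num. Stack=[E - F] ptr=3 lookahead=/ remaining=[/ num / ( id ) $]
Step 8: reduce T->F. Stack=[E - T] ptr=3 lookahead=/ remaining=[/ num / ( id ) $]
Step 9: shift /. Stack=[E - T /] ptr=4 lookahead=num remaining=[num / ( id ) $]
Step 10: shift num. Stack=[E - T / num] ptr=5 lookahead=/ remaining=[/ ( id ) $]
Step 11: reduce F->num. Stack=[E - T / F] ptr=5 lookahead=/ remaining=[/ ( id ) $]
Step 12: reduce T->T / F. Stack=[E - T] ptr=5 lookahead=/ remaining=[/ ( id ) $]
Step 13: shift /. Stack=[E - T /] ptr=6 lookahead=( remaining=[( id ) $]
Step 14: shift (. Stack=[E - T / (] ptr=7 lookahead=id remaining=[id ) $]
Step 15: shift id. Stack=[E - T / ( id] ptr=8 lookahead=) remaining=[) $]
Step 16: reduce F->id. Stack=[E - T / ( F] ptr=8 lookahead=) remaining=[) $]
Step 17: reduce T->F. Stack=[E - T / ( T] ptr=8 lookahead=) remaining=[) $]
Step 18: reduce E->T. Stack=[E - T / ( E] ptr=8 lookahead=) remaining=[) $]
Step 19: shift ). Stack=[E - T / ( E )] ptr=9 lookahead=$ remaining=[$]

Answer: shift )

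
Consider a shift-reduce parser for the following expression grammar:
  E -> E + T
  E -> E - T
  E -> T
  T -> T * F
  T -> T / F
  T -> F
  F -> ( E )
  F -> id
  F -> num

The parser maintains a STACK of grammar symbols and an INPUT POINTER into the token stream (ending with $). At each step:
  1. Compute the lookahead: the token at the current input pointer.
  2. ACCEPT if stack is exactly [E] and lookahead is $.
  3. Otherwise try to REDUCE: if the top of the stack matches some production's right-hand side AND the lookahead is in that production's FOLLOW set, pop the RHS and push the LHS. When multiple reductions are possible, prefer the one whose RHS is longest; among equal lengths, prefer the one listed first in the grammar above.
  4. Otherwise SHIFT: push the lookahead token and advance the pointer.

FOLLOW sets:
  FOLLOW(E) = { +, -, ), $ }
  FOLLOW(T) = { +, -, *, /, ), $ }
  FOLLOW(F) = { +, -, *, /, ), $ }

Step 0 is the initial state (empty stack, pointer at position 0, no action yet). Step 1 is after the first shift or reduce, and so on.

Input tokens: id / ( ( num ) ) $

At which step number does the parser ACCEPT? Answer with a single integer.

Answer: 19

Derivation:
Step 1: shift id. Stack=[id] ptr=1 lookahead=/ remaining=[/ ( ( num ) ) $]
Step 2: reduce F->id. Stack=[F] ptr=1 lookahead=/ remaining=[/ ( ( num ) ) $]
Step 3: reduce T->F. Stack=[T] ptr=1 lookahead=/ remaining=[/ ( ( num ) ) $]
Step 4: shift /. Stack=[T /] ptr=2 lookahead=( remaining=[( ( num ) ) $]
Step 5: shift (. Stack=[T / (] ptr=3 lookahead=( remaining=[( num ) ) $]
Step 6: shift (. Stack=[T / ( (] ptr=4 lookahead=num remaining=[num ) ) $]
Step 7: shift num. Stack=[T / ( ( num] ptr=5 lookahead=) remaining=[) ) $]
Step 8: reduce F->num. Stack=[T / ( ( F] ptr=5 lookahead=) remaining=[) ) $]
Step 9: reduce T->F. Stack=[T / ( ( T] ptr=5 lookahead=) remaining=[) ) $]
Step 10: reduce E->T. Stack=[T / ( ( E] ptr=5 lookahead=) remaining=[) ) $]
Step 11: shift ). Stack=[T / ( ( E )] ptr=6 lookahead=) remaining=[) $]
Step 12: reduce F->( E ). Stack=[T / ( F] ptr=6 lookahead=) remaining=[) $]
Step 13: reduce T->F. Stack=[T / ( T] ptr=6 lookahead=) remaining=[) $]
Step 14: reduce E->T. Stack=[T / ( E] ptr=6 lookahead=) remaining=[) $]
Step 15: shift ). Stack=[T / ( E )] ptr=7 lookahead=$ remaining=[$]
Step 16: reduce F->( E ). Stack=[T / F] ptr=7 lookahead=$ remaining=[$]
Step 17: reduce T->T / F. Stack=[T] ptr=7 lookahead=$ remaining=[$]
Step 18: reduce E->T. Stack=[E] ptr=7 lookahead=$ remaining=[$]
Step 19: accept. Stack=[E] ptr=7 lookahead=$ remaining=[$]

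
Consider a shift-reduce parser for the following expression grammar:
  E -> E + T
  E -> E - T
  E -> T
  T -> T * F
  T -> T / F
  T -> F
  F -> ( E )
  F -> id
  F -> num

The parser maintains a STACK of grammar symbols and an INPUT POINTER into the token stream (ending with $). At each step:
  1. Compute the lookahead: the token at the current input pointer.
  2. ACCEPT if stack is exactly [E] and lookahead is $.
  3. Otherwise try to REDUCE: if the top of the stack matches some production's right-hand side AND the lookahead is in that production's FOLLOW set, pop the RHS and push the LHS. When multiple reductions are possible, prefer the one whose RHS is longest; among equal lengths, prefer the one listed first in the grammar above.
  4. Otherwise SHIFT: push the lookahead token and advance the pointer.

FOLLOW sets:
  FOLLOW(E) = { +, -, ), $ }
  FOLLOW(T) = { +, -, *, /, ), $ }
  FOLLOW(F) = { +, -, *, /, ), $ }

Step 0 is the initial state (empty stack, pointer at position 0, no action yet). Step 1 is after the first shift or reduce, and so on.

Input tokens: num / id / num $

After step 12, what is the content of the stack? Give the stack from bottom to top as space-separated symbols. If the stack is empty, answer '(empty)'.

Answer: E

Derivation:
Step 1: shift num. Stack=[num] ptr=1 lookahead=/ remaining=[/ id / num $]
Step 2: reduce F->num. Stack=[F] ptr=1 lookahead=/ remaining=[/ id / num $]
Step 3: reduce T->F. Stack=[T] ptr=1 lookahead=/ remaining=[/ id / num $]
Step 4: shift /. Stack=[T /] ptr=2 lookahead=id remaining=[id / num $]
Step 5: shift id. Stack=[T / id] ptr=3 lookahead=/ remaining=[/ num $]
Step 6: reduce F->id. Stack=[T / F] ptr=3 lookahead=/ remaining=[/ num $]
Step 7: reduce T->T / F. Stack=[T] ptr=3 lookahead=/ remaining=[/ num $]
Step 8: shift /. Stack=[T /] ptr=4 lookahead=num remaining=[num $]
Step 9: shift num. Stack=[T / num] ptr=5 lookahead=$ remaining=[$]
Step 10: reduce F->num. Stack=[T / F] ptr=5 lookahead=$ remaining=[$]
Step 11: reduce T->T / F. Stack=[T] ptr=5 lookahead=$ remaining=[$]
Step 12: reduce E->T. Stack=[E] ptr=5 lookahead=$ remaining=[$]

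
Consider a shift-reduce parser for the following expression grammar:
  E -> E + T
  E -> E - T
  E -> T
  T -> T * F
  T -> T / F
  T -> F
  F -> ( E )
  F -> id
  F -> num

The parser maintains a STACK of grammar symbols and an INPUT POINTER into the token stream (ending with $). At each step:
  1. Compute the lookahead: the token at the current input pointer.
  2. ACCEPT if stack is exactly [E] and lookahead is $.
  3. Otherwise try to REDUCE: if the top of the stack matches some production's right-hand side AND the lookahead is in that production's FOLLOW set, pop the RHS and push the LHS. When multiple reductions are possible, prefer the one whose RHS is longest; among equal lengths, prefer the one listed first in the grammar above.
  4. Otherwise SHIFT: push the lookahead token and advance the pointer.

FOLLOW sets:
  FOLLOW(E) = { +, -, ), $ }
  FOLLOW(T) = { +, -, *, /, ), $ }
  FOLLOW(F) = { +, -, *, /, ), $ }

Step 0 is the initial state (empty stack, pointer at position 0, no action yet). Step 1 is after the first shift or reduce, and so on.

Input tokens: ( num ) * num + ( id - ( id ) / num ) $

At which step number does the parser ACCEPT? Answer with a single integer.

Step 1: shift (. Stack=[(] ptr=1 lookahead=num remaining=[num ) * num + ( id - ( id ) / num ) $]
Step 2: shift num. Stack=[( num] ptr=2 lookahead=) remaining=[) * num + ( id - ( id ) / num ) $]
Step 3: reduce F->num. Stack=[( F] ptr=2 lookahead=) remaining=[) * num + ( id - ( id ) / num ) $]
Step 4: reduce T->F. Stack=[( T] ptr=2 lookahead=) remaining=[) * num + ( id - ( id ) / num ) $]
Step 5: reduce E->T. Stack=[( E] ptr=2 lookahead=) remaining=[) * num + ( id - ( id ) / num ) $]
Step 6: shift ). Stack=[( E )] ptr=3 lookahead=* remaining=[* num + ( id - ( id ) / num ) $]
Step 7: reduce F->( E ). Stack=[F] ptr=3 lookahead=* remaining=[* num + ( id - ( id ) / num ) $]
Step 8: reduce T->F. Stack=[T] ptr=3 lookahead=* remaining=[* num + ( id - ( id ) / num ) $]
Step 9: shift *. Stack=[T *] ptr=4 lookahead=num remaining=[num + ( id - ( id ) / num ) $]
Step 10: shift num. Stack=[T * num] ptr=5 lookahead=+ remaining=[+ ( id - ( id ) / num ) $]
Step 11: reduce F->num. Stack=[T * F] ptr=5 lookahead=+ remaining=[+ ( id - ( id ) / num ) $]
Step 12: reduce T->T * F. Stack=[T] ptr=5 lookahead=+ remaining=[+ ( id - ( id ) / num ) $]
Step 13: reduce E->T. Stack=[E] ptr=5 lookahead=+ remaining=[+ ( id - ( id ) / num ) $]
Step 14: shift +. Stack=[E +] ptr=6 lookahead=( remaining=[( id - ( id ) / num ) $]
Step 15: shift (. Stack=[E + (] ptr=7 lookahead=id remaining=[id - ( id ) / num ) $]
Step 16: shift id. Stack=[E + ( id] ptr=8 lookahead=- remaining=[- ( id ) / num ) $]
Step 17: reduce F->id. Stack=[E + ( F] ptr=8 lookahead=- remaining=[- ( id ) / num ) $]
Step 18: reduce T->F. Stack=[E + ( T] ptr=8 lookahead=- remaining=[- ( id ) / num ) $]
Step 19: reduce E->T. Stack=[E + ( E] ptr=8 lookahead=- remaining=[- ( id ) / num ) $]
Step 20: shift -. Stack=[E + ( E -] ptr=9 lookahead=( remaining=[( id ) / num ) $]
Step 21: shift (. Stack=[E + ( E - (] ptr=10 lookahead=id remaining=[id ) / num ) $]
Step 22: shift id. Stack=[E + ( E - ( id] ptr=11 lookahead=) remaining=[) / num ) $]
Step 23: reduce F->id. Stack=[E + ( E - ( F] ptr=11 lookahead=) remaining=[) / num ) $]
Step 24: reduce T->F. Stack=[E + ( E - ( T] ptr=11 lookahead=) remaining=[) / num ) $]
Step 25: reduce E->T. Stack=[E + ( E - ( E] ptr=11 lookahead=) remaining=[) / num ) $]
Step 26: shift ). Stack=[E + ( E - ( E )] ptr=12 lookahead=/ remaining=[/ num ) $]
Step 27: reduce F->( E ). Stack=[E + ( E - F] ptr=12 lookahead=/ remaining=[/ num ) $]
Step 28: reduce T->F. Stack=[E + ( E - T] ptr=12 lookahead=/ remaining=[/ num ) $]
Step 29: shift /. Stack=[E + ( E - T /] ptr=13 lookahead=num remaining=[num ) $]
Step 30: shift num. Stack=[E + ( E - T / num] ptr=14 lookahead=) remaining=[) $]
Step 31: reduce F->num. Stack=[E + ( E - T / F] ptr=14 lookahead=) remaining=[) $]
Step 32: reduce T->T / F. Stack=[E + ( E - T] ptr=14 lookahead=) remaining=[) $]
Step 33: reduce E->E - T. Stack=[E + ( E] ptr=14 lookahead=) remaining=[) $]
Step 34: shift ). Stack=[E + ( E )] ptr=15 lookahead=$ remaining=[$]
Step 35: reduce F->( E ). Stack=[E + F] ptr=15 lookahead=$ remaining=[$]
Step 36: reduce T->F. Stack=[E + T] ptr=15 lookahead=$ remaining=[$]
Step 37: reduce E->E + T. Stack=[E] ptr=15 lookahead=$ remaining=[$]
Step 38: accept. Stack=[E] ptr=15 lookahead=$ remaining=[$]

Answer: 38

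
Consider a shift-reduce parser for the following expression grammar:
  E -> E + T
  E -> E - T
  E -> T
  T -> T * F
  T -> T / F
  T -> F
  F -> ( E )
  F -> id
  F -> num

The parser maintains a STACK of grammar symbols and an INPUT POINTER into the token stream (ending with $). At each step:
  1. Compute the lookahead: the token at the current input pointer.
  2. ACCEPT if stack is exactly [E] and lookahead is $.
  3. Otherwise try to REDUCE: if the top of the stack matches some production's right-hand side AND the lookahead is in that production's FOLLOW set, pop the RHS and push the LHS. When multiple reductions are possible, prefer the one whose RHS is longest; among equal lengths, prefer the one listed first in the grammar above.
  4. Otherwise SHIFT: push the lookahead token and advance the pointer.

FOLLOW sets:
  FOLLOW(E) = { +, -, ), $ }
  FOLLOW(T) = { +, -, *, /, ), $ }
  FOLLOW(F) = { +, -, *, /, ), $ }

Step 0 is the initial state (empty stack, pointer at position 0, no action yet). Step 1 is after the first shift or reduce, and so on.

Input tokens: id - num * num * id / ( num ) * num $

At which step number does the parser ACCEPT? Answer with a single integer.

Answer: 31

Derivation:
Step 1: shift id. Stack=[id] ptr=1 lookahead=- remaining=[- num * num * id / ( num ) * num $]
Step 2: reduce F->id. Stack=[F] ptr=1 lookahead=- remaining=[- num * num * id / ( num ) * num $]
Step 3: reduce T->F. Stack=[T] ptr=1 lookahead=- remaining=[- num * num * id / ( num ) * num $]
Step 4: reduce E->T. Stack=[E] ptr=1 lookahead=- remaining=[- num * num * id / ( num ) * num $]
Step 5: shift -. Stack=[E -] ptr=2 lookahead=num remaining=[num * num * id / ( num ) * num $]
Step 6: shift num. Stack=[E - num] ptr=3 lookahead=* remaining=[* num * id / ( num ) * num $]
Step 7: reduce F->num. Stack=[E - F] ptr=3 lookahead=* remaining=[* num * id / ( num ) * num $]
Step 8: reduce T->F. Stack=[E - T] ptr=3 lookahead=* remaining=[* num * id / ( num ) * num $]
Step 9: shift *. Stack=[E - T *] ptr=4 lookahead=num remaining=[num * id / ( num ) * num $]
Step 10: shift num. Stack=[E - T * num] ptr=5 lookahead=* remaining=[* id / ( num ) * num $]
Step 11: reduce F->num. Stack=[E - T * F] ptr=5 lookahead=* remaining=[* id / ( num ) * num $]
Step 12: reduce T->T * F. Stack=[E - T] ptr=5 lookahead=* remaining=[* id / ( num ) * num $]
Step 13: shift *. Stack=[E - T *] ptr=6 lookahead=id remaining=[id / ( num ) * num $]
Step 14: shift id. Stack=[E - T * id] ptr=7 lookahead=/ remaining=[/ ( num ) * num $]
Step 15: reduce F->id. Stack=[E - T * F] ptr=7 lookahead=/ remaining=[/ ( num ) * num $]
Step 16: reduce T->T * F. Stack=[E - T] ptr=7 lookahead=/ remaining=[/ ( num ) * num $]
Step 17: shift /. Stack=[E - T /] ptr=8 lookahead=( remaining=[( num ) * num $]
Step 18: shift (. Stack=[E - T / (] ptr=9 lookahead=num remaining=[num ) * num $]
Step 19: shift num. Stack=[E - T / ( num] ptr=10 lookahead=) remaining=[) * num $]
Step 20: reduce F->num. Stack=[E - T / ( F] ptr=10 lookahead=) remaining=[) * num $]
Step 21: reduce T->F. Stack=[E - T / ( T] ptr=10 lookahead=) remaining=[) * num $]
Step 22: reduce E->T. Stack=[E - T / ( E] ptr=10 lookahead=) remaining=[) * num $]
Step 23: shift ). Stack=[E - T / ( E )] ptr=11 lookahead=* remaining=[* num $]
Step 24: reduce F->( E ). Stack=[E - T / F] ptr=11 lookahead=* remaining=[* num $]
Step 25: reduce T->T / F. Stack=[E - T] ptr=11 lookahead=* remaining=[* num $]
Step 26: shift *. Stack=[E - T *] ptr=12 lookahead=num remaining=[num $]
Step 27: shift num. Stack=[E - T * num] ptr=13 lookahead=$ remaining=[$]
Step 28: reduce F->num. Stack=[E - T * F] ptr=13 lookahead=$ remaining=[$]
Step 29: reduce T->T * F. Stack=[E - T] ptr=13 lookahead=$ remaining=[$]
Step 30: reduce E->E - T. Stack=[E] ptr=13 lookahead=$ remaining=[$]
Step 31: accept. Stack=[E] ptr=13 lookahead=$ remaining=[$]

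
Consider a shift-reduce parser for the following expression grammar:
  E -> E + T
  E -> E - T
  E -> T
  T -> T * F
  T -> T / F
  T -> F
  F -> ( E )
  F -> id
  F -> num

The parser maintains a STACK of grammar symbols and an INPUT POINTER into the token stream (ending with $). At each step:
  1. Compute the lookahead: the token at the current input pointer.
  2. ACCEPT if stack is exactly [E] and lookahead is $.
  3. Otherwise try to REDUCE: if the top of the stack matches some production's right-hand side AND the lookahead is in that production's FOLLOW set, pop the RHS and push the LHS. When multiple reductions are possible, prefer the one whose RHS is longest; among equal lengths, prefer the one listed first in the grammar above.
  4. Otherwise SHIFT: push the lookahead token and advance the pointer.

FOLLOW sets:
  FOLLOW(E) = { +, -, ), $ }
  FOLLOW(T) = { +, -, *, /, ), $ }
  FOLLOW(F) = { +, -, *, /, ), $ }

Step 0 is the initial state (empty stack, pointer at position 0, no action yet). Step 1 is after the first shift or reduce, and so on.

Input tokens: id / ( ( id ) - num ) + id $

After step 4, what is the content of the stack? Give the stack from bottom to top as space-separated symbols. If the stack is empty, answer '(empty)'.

Answer: T /

Derivation:
Step 1: shift id. Stack=[id] ptr=1 lookahead=/ remaining=[/ ( ( id ) - num ) + id $]
Step 2: reduce F->id. Stack=[F] ptr=1 lookahead=/ remaining=[/ ( ( id ) - num ) + id $]
Step 3: reduce T->F. Stack=[T] ptr=1 lookahead=/ remaining=[/ ( ( id ) - num ) + id $]
Step 4: shift /. Stack=[T /] ptr=2 lookahead=( remaining=[( ( id ) - num ) + id $]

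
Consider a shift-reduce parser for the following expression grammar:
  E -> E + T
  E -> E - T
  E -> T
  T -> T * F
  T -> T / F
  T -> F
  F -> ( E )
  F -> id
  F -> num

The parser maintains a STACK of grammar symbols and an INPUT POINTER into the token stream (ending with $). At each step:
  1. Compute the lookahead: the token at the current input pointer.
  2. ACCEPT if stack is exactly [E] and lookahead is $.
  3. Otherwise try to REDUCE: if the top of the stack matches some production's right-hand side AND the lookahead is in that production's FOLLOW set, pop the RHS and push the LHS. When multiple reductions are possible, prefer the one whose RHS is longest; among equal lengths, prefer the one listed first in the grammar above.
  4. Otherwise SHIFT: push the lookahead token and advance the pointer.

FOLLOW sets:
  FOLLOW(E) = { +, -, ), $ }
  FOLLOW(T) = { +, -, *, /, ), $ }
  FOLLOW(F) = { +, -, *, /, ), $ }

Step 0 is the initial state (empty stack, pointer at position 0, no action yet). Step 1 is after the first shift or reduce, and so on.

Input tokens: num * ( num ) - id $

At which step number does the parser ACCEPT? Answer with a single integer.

Answer: 19

Derivation:
Step 1: shift num. Stack=[num] ptr=1 lookahead=* remaining=[* ( num ) - id $]
Step 2: reduce F->num. Stack=[F] ptr=1 lookahead=* remaining=[* ( num ) - id $]
Step 3: reduce T->F. Stack=[T] ptr=1 lookahead=* remaining=[* ( num ) - id $]
Step 4: shift *. Stack=[T *] ptr=2 lookahead=( remaining=[( num ) - id $]
Step 5: shift (. Stack=[T * (] ptr=3 lookahead=num remaining=[num ) - id $]
Step 6: shift num. Stack=[T * ( num] ptr=4 lookahead=) remaining=[) - id $]
Step 7: reduce F->num. Stack=[T * ( F] ptr=4 lookahead=) remaining=[) - id $]
Step 8: reduce T->F. Stack=[T * ( T] ptr=4 lookahead=) remaining=[) - id $]
Step 9: reduce E->T. Stack=[T * ( E] ptr=4 lookahead=) remaining=[) - id $]
Step 10: shift ). Stack=[T * ( E )] ptr=5 lookahead=- remaining=[- id $]
Step 11: reduce F->( E ). Stack=[T * F] ptr=5 lookahead=- remaining=[- id $]
Step 12: reduce T->T * F. Stack=[T] ptr=5 lookahead=- remaining=[- id $]
Step 13: reduce E->T. Stack=[E] ptr=5 lookahead=- remaining=[- id $]
Step 14: shift -. Stack=[E -] ptr=6 lookahead=id remaining=[id $]
Step 15: shift id. Stack=[E - id] ptr=7 lookahead=$ remaining=[$]
Step 16: reduce F->id. Stack=[E - F] ptr=7 lookahead=$ remaining=[$]
Step 17: reduce T->F. Stack=[E - T] ptr=7 lookahead=$ remaining=[$]
Step 18: reduce E->E - T. Stack=[E] ptr=7 lookahead=$ remaining=[$]
Step 19: accept. Stack=[E] ptr=7 lookahead=$ remaining=[$]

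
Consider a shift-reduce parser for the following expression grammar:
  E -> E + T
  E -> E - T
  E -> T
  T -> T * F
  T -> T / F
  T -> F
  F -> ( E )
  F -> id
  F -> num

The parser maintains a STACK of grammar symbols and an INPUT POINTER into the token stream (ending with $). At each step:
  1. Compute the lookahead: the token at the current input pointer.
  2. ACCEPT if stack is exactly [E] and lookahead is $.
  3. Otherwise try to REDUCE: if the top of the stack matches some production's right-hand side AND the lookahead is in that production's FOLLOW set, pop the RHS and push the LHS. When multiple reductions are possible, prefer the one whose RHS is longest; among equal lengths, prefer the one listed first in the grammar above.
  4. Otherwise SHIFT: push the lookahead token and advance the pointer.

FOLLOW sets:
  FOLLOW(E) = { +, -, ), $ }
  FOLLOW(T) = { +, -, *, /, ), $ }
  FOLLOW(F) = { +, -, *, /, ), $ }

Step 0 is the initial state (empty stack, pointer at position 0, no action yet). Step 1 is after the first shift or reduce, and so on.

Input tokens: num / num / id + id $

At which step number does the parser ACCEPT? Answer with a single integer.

Step 1: shift num. Stack=[num] ptr=1 lookahead=/ remaining=[/ num / id + id $]
Step 2: reduce F->num. Stack=[F] ptr=1 lookahead=/ remaining=[/ num / id + id $]
Step 3: reduce T->F. Stack=[T] ptr=1 lookahead=/ remaining=[/ num / id + id $]
Step 4: shift /. Stack=[T /] ptr=2 lookahead=num remaining=[num / id + id $]
Step 5: shift num. Stack=[T / num] ptr=3 lookahead=/ remaining=[/ id + id $]
Step 6: reduce F->num. Stack=[T / F] ptr=3 lookahead=/ remaining=[/ id + id $]
Step 7: reduce T->T / F. Stack=[T] ptr=3 lookahead=/ remaining=[/ id + id $]
Step 8: shift /. Stack=[T /] ptr=4 lookahead=id remaining=[id + id $]
Step 9: shift id. Stack=[T / id] ptr=5 lookahead=+ remaining=[+ id $]
Step 10: reduce F->id. Stack=[T / F] ptr=5 lookahead=+ remaining=[+ id $]
Step 11: reduce T->T / F. Stack=[T] ptr=5 lookahead=+ remaining=[+ id $]
Step 12: reduce E->T. Stack=[E] ptr=5 lookahead=+ remaining=[+ id $]
Step 13: shift +. Stack=[E +] ptr=6 lookahead=id remaining=[id $]
Step 14: shift id. Stack=[E + id] ptr=7 lookahead=$ remaining=[$]
Step 15: reduce F->id. Stack=[E + F] ptr=7 lookahead=$ remaining=[$]
Step 16: reduce T->F. Stack=[E + T] ptr=7 lookahead=$ remaining=[$]
Step 17: reduce E->E + T. Stack=[E] ptr=7 lookahead=$ remaining=[$]
Step 18: accept. Stack=[E] ptr=7 lookahead=$ remaining=[$]

Answer: 18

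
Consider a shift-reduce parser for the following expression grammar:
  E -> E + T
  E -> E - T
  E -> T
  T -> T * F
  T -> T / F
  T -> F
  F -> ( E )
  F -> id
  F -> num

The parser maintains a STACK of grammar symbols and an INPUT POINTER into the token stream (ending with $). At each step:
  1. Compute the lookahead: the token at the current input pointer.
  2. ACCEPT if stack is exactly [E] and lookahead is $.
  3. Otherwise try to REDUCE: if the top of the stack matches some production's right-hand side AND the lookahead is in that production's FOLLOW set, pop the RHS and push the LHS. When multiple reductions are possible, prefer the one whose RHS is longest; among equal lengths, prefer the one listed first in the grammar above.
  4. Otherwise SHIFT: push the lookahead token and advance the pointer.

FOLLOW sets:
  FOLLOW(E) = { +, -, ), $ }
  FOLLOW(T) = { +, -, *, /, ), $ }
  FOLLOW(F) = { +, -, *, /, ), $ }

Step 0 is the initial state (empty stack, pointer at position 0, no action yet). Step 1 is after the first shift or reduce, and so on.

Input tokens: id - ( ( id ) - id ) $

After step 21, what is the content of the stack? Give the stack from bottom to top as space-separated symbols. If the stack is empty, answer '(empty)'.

Answer: E - ( E )

Derivation:
Step 1: shift id. Stack=[id] ptr=1 lookahead=- remaining=[- ( ( id ) - id ) $]
Step 2: reduce F->id. Stack=[F] ptr=1 lookahead=- remaining=[- ( ( id ) - id ) $]
Step 3: reduce T->F. Stack=[T] ptr=1 lookahead=- remaining=[- ( ( id ) - id ) $]
Step 4: reduce E->T. Stack=[E] ptr=1 lookahead=- remaining=[- ( ( id ) - id ) $]
Step 5: shift -. Stack=[E -] ptr=2 lookahead=( remaining=[( ( id ) - id ) $]
Step 6: shift (. Stack=[E - (] ptr=3 lookahead=( remaining=[( id ) - id ) $]
Step 7: shift (. Stack=[E - ( (] ptr=4 lookahead=id remaining=[id ) - id ) $]
Step 8: shift id. Stack=[E - ( ( id] ptr=5 lookahead=) remaining=[) - id ) $]
Step 9: reduce F->id. Stack=[E - ( ( F] ptr=5 lookahead=) remaining=[) - id ) $]
Step 10: reduce T->F. Stack=[E - ( ( T] ptr=5 lookahead=) remaining=[) - id ) $]
Step 11: reduce E->T. Stack=[E - ( ( E] ptr=5 lookahead=) remaining=[) - id ) $]
Step 12: shift ). Stack=[E - ( ( E )] ptr=6 lookahead=- remaining=[- id ) $]
Step 13: reduce F->( E ). Stack=[E - ( F] ptr=6 lookahead=- remaining=[- id ) $]
Step 14: reduce T->F. Stack=[E - ( T] ptr=6 lookahead=- remaining=[- id ) $]
Step 15: reduce E->T. Stack=[E - ( E] ptr=6 lookahead=- remaining=[- id ) $]
Step 16: shift -. Stack=[E - ( E -] ptr=7 lookahead=id remaining=[id ) $]
Step 17: shift id. Stack=[E - ( E - id] ptr=8 lookahead=) remaining=[) $]
Step 18: reduce F->id. Stack=[E - ( E - F] ptr=8 lookahead=) remaining=[) $]
Step 19: reduce T->F. Stack=[E - ( E - T] ptr=8 lookahead=) remaining=[) $]
Step 20: reduce E->E - T. Stack=[E - ( E] ptr=8 lookahead=) remaining=[) $]
Step 21: shift ). Stack=[E - ( E )] ptr=9 lookahead=$ remaining=[$]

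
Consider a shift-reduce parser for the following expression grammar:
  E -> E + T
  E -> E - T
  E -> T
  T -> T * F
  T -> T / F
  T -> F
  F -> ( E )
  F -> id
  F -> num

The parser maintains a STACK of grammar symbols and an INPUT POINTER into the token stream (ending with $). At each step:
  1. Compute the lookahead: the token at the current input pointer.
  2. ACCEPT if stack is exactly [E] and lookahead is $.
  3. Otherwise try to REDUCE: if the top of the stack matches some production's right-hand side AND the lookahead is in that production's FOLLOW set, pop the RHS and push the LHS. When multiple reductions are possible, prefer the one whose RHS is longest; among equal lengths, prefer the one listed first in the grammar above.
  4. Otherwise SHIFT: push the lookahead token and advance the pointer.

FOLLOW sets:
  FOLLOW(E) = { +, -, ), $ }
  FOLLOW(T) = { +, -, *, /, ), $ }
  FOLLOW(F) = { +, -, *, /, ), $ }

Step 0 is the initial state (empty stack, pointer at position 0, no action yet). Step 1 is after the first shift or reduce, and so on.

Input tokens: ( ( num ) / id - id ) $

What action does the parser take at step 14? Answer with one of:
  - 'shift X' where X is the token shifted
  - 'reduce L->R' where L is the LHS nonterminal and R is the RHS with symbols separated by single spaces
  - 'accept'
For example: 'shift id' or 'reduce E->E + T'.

Answer: reduce E->T

Derivation:
Step 1: shift (. Stack=[(] ptr=1 lookahead=( remaining=[( num ) / id - id ) $]
Step 2: shift (. Stack=[( (] ptr=2 lookahead=num remaining=[num ) / id - id ) $]
Step 3: shift num. Stack=[( ( num] ptr=3 lookahead=) remaining=[) / id - id ) $]
Step 4: reduce F->num. Stack=[( ( F] ptr=3 lookahead=) remaining=[) / id - id ) $]
Step 5: reduce T->F. Stack=[( ( T] ptr=3 lookahead=) remaining=[) / id - id ) $]
Step 6: reduce E->T. Stack=[( ( E] ptr=3 lookahead=) remaining=[) / id - id ) $]
Step 7: shift ). Stack=[( ( E )] ptr=4 lookahead=/ remaining=[/ id - id ) $]
Step 8: reduce F->( E ). Stack=[( F] ptr=4 lookahead=/ remaining=[/ id - id ) $]
Step 9: reduce T->F. Stack=[( T] ptr=4 lookahead=/ remaining=[/ id - id ) $]
Step 10: shift /. Stack=[( T /] ptr=5 lookahead=id remaining=[id - id ) $]
Step 11: shift id. Stack=[( T / id] ptr=6 lookahead=- remaining=[- id ) $]
Step 12: reduce F->id. Stack=[( T / F] ptr=6 lookahead=- remaining=[- id ) $]
Step 13: reduce T->T / F. Stack=[( T] ptr=6 lookahead=- remaining=[- id ) $]
Step 14: reduce E->T. Stack=[( E] ptr=6 lookahead=- remaining=[- id ) $]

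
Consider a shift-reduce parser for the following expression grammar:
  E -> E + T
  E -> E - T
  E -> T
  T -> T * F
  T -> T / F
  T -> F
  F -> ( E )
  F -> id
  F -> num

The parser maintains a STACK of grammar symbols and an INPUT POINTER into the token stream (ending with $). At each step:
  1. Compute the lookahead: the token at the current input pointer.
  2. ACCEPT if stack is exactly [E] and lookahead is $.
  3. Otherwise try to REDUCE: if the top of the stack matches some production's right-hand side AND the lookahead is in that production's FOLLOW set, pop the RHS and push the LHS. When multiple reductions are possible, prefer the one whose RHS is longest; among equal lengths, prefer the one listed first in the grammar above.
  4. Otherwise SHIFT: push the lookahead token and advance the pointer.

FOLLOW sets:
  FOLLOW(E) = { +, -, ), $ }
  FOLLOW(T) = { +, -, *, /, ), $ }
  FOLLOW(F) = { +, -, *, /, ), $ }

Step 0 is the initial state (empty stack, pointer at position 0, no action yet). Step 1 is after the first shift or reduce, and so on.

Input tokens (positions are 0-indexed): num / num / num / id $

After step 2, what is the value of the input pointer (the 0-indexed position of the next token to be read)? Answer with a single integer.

Step 1: shift num. Stack=[num] ptr=1 lookahead=/ remaining=[/ num / num / id $]
Step 2: reduce F->num. Stack=[F] ptr=1 lookahead=/ remaining=[/ num / num / id $]

Answer: 1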